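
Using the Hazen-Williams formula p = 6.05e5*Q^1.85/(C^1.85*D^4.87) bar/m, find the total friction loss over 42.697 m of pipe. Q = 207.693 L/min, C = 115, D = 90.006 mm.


Q^1.85 = 19374
C^1.85 = 6490.7
D^4.87 = 3.2908e+09
p/m = 0.00054877 bar/m
p_total = 0.00054877 * 42.697 = 0.023431 bar

0.023431 bar


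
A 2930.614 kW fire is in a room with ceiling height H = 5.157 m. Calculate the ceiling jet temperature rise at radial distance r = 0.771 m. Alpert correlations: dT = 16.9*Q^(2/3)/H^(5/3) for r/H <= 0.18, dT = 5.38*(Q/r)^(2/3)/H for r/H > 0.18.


r/H = 0.771 / 5.157 = 0.14951
r/H <= 0.18, so dT = 16.9*Q^(2/3)/H^(5/3)
Q^(2/3) = 204.79
H^(5/3) = 15.393
dT = 16.9 * 204.79 / 15.393 = 224.83 K

224.83 K


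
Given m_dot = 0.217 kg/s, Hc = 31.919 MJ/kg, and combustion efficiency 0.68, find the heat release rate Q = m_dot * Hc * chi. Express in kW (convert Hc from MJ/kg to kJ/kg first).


Hc = 31.919 MJ/kg = 31.919 * 1000 kJ/kg = 31919 kJ/kg
Q = 0.217 kg/s * 31919 kJ/kg * 0.68 = 4710.0 kW

4710.0 kW


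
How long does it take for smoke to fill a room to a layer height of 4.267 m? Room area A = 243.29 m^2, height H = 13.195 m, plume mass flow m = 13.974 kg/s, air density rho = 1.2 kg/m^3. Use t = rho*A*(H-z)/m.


H - z = 8.928 m
t = 1.2 * 243.29 * 8.928 / 13.974 = 186.53 s

186.53 s


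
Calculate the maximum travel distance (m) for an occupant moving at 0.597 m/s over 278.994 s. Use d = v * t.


d = 0.597 * 278.994 = 166.56 m

166.56 m


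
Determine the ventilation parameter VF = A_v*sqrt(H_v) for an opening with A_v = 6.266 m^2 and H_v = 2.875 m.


sqrt(H_v) = 1.6956
VF = 6.266 * 1.6956 = 10.625 m^(5/2)

10.625 m^(5/2)


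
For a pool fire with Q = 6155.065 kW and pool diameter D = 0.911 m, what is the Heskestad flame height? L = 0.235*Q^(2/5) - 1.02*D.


Q^(2/5) = 32.786
0.235 * Q^(2/5) = 7.7048
1.02 * D = 0.92922
L = 6.7756 m

6.7756 m


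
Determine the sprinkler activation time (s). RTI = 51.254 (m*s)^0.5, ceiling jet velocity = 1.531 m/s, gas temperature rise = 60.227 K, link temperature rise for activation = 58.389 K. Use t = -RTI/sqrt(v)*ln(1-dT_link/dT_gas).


dT_link/dT_gas = 0.96948
ln(1 - 0.96948) = -3.4894
t = -51.254 / sqrt(1.531) * -3.4894 = 144.54 s

144.54 s


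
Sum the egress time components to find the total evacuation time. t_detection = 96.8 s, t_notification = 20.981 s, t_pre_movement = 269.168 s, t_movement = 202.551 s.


Total = 96.8 + 20.981 + 269.168 + 202.551 = 589.5 s

589.5 s


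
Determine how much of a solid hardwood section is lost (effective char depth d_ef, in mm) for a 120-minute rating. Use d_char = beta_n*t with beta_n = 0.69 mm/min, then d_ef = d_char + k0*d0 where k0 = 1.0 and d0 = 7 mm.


d_char = 0.69 * 120 = 82.8 mm
d_ef = 82.8 + 1.0*7 = 89.8 mm

89.8 mm


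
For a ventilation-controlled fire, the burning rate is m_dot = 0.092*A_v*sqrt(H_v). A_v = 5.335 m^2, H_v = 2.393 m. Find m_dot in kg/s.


sqrt(H_v) = 1.5469
m_dot = 0.092 * 5.335 * 1.5469 = 0.75927 kg/s

0.75927 kg/s


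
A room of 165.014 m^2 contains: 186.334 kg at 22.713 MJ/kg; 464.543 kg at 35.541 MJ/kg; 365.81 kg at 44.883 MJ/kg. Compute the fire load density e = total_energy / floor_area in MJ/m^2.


Total energy = 186.334*22.713 + 464.543*35.541 + 365.81*44.883
= 4232.204 + 16510.32 + 16418.65
= 37161.18 MJ
e = 37161.18 / 165.014 = 225.20 MJ/m^2

225.20 MJ/m^2


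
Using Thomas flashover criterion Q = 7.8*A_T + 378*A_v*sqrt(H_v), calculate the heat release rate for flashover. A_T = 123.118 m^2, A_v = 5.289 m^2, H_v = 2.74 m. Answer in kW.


7.8*A_T = 960.32
sqrt(H_v) = 1.6553
378*A_v*sqrt(H_v) = 3309.3
Q = 960.32 + 3309.3 = 4269.7 kW

4269.7 kW


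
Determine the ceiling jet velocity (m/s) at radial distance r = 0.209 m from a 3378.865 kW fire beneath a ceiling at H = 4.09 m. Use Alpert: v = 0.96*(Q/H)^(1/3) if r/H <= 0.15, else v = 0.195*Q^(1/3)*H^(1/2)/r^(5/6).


r/H = 0.209 / 4.09 = 0.051100
r/H <= 0.15, so v = 0.96*(Q/H)^(1/3)
Q/H = 826.13
(Q/H)^(1/3) = 9.3832
v = 0.96 * 9.3832 = 9.0078 m/s

9.0078 m/s


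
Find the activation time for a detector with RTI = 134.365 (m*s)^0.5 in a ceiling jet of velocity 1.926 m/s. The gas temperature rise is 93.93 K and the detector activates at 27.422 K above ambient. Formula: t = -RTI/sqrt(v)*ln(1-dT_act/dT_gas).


dT_act/dT_gas = 0.29194
ln(1 - 0.29194) = -0.34523
t = -134.365 / sqrt(1.926) * -0.34523 = 33.424 s

33.424 s


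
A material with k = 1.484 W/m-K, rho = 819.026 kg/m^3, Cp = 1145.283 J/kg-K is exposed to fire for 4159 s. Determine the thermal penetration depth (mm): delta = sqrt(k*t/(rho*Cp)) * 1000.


alpha = 1.484 / (819.026 * 1145.283) = 1.5821e-06 m^2/s
alpha * t = 0.0065798
delta = sqrt(0.0065798) * 1000 = 81.116 mm

81.116 mm


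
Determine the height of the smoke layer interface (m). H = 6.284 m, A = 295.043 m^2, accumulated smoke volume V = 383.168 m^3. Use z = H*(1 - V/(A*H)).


V/(A*H) = 0.20667
1 - 0.20667 = 0.79333
z = 6.284 * 0.79333 = 4.9853 m

4.9853 m


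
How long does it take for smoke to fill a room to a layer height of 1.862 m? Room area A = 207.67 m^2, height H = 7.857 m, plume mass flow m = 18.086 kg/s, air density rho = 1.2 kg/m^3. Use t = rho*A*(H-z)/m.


H - z = 5.995 m
t = 1.2 * 207.67 * 5.995 / 18.086 = 82.604 s

82.604 s


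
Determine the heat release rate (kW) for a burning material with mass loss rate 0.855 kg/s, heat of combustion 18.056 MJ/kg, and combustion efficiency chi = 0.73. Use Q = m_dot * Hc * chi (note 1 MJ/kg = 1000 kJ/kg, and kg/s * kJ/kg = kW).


Hc = 18.056 MJ/kg = 18.056 * 1000 kJ/kg = 18056 kJ/kg
Q = 0.855 kg/s * 18056 kJ/kg * 0.73 = 11270 kW

11270 kW


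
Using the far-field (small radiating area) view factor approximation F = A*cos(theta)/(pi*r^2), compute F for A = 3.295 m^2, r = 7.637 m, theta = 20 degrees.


cos(20 deg) = 0.93969
pi*r^2 = 183.23
F = 3.295 * 0.93969 / 183.23 = 0.016898

0.016898


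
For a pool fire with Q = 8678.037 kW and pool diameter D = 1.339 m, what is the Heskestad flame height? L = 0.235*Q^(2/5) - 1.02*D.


Q^(2/5) = 37.616
0.235 * Q^(2/5) = 8.8397
1.02 * D = 1.3658
L = 7.4739 m

7.4739 m


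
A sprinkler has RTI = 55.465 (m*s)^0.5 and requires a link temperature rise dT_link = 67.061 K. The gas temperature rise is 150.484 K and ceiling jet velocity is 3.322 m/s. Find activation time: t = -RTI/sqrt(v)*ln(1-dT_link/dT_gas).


dT_link/dT_gas = 0.44564
ln(1 - 0.44564) = -0.58993
t = -55.465 / sqrt(3.322) * -0.58993 = 17.952 s

17.952 s


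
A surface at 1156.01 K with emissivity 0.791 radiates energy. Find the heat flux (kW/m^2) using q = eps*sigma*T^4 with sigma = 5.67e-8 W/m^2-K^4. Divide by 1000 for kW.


T^4 = 1.7859e+12
q = 0.791 * 5.67e-8 * 1.7859e+12 / 1000 = 80.095 kW/m^2

80.095 kW/m^2


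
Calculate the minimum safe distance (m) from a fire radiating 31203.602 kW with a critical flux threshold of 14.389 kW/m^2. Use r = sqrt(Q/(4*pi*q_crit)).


4*pi*q_crit = 180.82
Q/(4*pi*q_crit) = 172.57
r = sqrt(172.57) = 13.137 m

13.137 m


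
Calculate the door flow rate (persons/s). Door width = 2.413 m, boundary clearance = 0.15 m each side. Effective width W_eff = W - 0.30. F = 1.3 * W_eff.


W_eff = 2.413 - 0.30 = 2.113 m
F = 1.3 * 2.113 = 2.7469 persons/s

2.7469 persons/s


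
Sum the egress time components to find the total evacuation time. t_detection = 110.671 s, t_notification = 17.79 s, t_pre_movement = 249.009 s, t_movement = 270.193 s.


Total = 110.671 + 17.79 + 249.009 + 270.193 = 647.663 s

647.663 s


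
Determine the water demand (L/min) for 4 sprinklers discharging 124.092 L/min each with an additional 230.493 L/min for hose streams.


Sprinkler demand = 4 * 124.092 = 496.368 L/min
Total = 496.368 + 230.493 = 726.861 L/min

726.861 L/min


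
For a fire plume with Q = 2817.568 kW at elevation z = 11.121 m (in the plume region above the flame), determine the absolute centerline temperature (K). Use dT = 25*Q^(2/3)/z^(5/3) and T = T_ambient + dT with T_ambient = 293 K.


Q^(2/3) = 199.49
z^(5/3) = 55.408
dT = 25 * 199.49 / 55.408 = 90.008 K
T = 293 + 90.008 = 383.01 K

383.01 K


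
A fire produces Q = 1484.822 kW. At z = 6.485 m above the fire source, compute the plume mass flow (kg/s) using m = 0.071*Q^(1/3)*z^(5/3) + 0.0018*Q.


Q^(1/3) = 11.408
z^(5/3) = 22.552
First term = 0.071 * 11.408 * 22.552 = 18.267
Second term = 0.0018 * 1484.822 = 2.6727
m = 20.940 kg/s

20.940 kg/s


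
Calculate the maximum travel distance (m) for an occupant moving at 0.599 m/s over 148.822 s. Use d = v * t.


d = 0.599 * 148.822 = 89.144 m

89.144 m


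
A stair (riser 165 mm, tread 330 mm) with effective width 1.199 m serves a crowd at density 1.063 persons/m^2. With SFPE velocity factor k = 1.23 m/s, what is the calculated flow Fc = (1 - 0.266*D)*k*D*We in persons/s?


1 - 0.266*D = 1 - 0.266*1.063 = 0.71724
Fs = 0.71724 * 1.23 * 1.063 = 0.93779 persons/(s*m)
Fc = 0.93779 * 1.199 = 1.1244 persons/s

1.1244 persons/s


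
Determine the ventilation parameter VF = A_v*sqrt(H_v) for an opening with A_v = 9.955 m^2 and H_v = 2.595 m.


sqrt(H_v) = 1.6109
VF = 9.955 * 1.6109 = 16.037 m^(5/2)

16.037 m^(5/2)


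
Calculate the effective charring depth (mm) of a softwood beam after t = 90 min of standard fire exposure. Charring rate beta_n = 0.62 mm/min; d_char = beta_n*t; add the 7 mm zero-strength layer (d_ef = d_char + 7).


d_char = 0.62 * 90 = 55.8 mm
d_ef = 55.8 + 1.0*7 = 62.8 mm

62.8 mm


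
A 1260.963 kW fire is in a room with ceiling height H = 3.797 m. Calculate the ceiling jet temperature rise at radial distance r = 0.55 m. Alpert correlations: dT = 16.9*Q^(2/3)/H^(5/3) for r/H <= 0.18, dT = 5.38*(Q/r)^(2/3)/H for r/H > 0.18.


r/H = 0.55 / 3.797 = 0.14485
r/H <= 0.18, so dT = 16.9*Q^(2/3)/H^(5/3)
Q^(2/3) = 116.72
H^(5/3) = 9.2413
dT = 16.9 * 116.72 / 9.2413 = 213.45 K

213.45 K


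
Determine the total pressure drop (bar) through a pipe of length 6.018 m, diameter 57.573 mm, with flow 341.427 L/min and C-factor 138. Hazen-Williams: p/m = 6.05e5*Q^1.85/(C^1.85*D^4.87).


Q^1.85 = 48596
C^1.85 = 9094.4
D^4.87 = 3.7348e+08
p/m = 0.0086559 bar/m
p_total = 0.0086559 * 6.018 = 0.052091 bar

0.052091 bar


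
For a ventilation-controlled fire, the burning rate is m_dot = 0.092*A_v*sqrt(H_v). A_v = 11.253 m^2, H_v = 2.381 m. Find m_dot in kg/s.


sqrt(H_v) = 1.5430
m_dot = 0.092 * 11.253 * 1.5430 = 1.5975 kg/s

1.5975 kg/s


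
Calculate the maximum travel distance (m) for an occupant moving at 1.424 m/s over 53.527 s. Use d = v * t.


d = 1.424 * 53.527 = 76.222 m

76.222 m


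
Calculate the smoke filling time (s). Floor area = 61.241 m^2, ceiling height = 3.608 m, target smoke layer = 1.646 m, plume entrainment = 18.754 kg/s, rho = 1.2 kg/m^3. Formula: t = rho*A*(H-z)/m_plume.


H - z = 1.962 m
t = 1.2 * 61.241 * 1.962 / 18.754 = 7.6883 s

7.6883 s


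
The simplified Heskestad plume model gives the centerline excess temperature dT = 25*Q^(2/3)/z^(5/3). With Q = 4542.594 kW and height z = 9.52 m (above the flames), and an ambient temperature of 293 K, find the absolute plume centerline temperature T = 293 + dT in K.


Q^(2/3) = 274.29
z^(5/3) = 42.762
dT = 25 * 274.29 / 42.762 = 160.35 K
T = 293 + 160.35 = 453.35 K

453.35 K


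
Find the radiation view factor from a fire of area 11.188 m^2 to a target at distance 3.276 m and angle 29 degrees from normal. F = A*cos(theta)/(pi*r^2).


cos(29 deg) = 0.87462
pi*r^2 = 33.716
F = 11.188 * 0.87462 / 33.716 = 0.29022

0.29022


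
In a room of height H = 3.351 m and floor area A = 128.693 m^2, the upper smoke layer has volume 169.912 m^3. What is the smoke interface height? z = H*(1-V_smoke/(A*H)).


V/(A*H) = 0.39400
1 - 0.39400 = 0.60600
z = 3.351 * 0.60600 = 2.0307 m

2.0307 m


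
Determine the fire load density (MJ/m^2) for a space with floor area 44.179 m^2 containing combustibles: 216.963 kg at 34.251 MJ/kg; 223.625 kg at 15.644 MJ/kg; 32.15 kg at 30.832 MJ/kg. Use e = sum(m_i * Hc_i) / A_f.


Total energy = 216.963*34.251 + 223.625*15.644 + 32.15*30.832
= 7431.200 + 3498.390 + 991.2488
= 11920.84 MJ
e = 11920.84 / 44.179 = 269.83 MJ/m^2

269.83 MJ/m^2


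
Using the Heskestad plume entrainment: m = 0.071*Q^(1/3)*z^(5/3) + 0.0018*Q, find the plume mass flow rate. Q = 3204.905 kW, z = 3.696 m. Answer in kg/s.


Q^(1/3) = 14.744
z^(5/3) = 8.8353
First term = 0.071 * 14.744 * 8.8353 = 9.2488
Second term = 0.0018 * 3204.905 = 5.7688
m = 15.018 kg/s

15.018 kg/s


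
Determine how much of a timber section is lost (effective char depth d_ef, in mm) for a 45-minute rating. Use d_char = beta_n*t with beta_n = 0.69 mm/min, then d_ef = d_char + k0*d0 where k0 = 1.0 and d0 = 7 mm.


d_char = 0.69 * 45 = 31.05 mm
d_ef = 31.05 + 1.0*7 = 38.05 mm

38.05 mm


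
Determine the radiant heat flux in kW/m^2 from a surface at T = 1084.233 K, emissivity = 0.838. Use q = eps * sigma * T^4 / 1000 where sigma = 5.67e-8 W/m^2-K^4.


T^4 = 1.3819e+12
q = 0.838 * 5.67e-8 * 1.3819e+12 / 1000 = 65.663 kW/m^2

65.663 kW/m^2


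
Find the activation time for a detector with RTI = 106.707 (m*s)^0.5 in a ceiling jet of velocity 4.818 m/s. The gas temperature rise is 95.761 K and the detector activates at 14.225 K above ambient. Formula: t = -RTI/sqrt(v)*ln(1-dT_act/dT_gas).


dT_act/dT_gas = 0.14855
ln(1 - 0.14855) = -0.16081
t = -106.707 / sqrt(4.818) * -0.16081 = 7.8176 s

7.8176 s


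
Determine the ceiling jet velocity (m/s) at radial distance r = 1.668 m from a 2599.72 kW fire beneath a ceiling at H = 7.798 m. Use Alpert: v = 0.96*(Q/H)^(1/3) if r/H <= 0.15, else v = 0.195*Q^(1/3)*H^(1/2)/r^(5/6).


r/H = 1.668 / 7.798 = 0.21390
r/H > 0.15, so v = 0.195*Q^(1/3)*H^(1/2)/r^(5/6)
Q^(1/3) = 13.750
H^(1/2) = 2.7925
r^(5/6) = 1.5317
v = 0.195 * 13.750 * 2.7925 / 1.5317 = 4.8885 m/s

4.8885 m/s


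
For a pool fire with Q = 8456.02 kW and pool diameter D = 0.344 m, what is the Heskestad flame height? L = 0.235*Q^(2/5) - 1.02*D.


Q^(2/5) = 37.228
0.235 * Q^(2/5) = 8.7485
1.02 * D = 0.35088
L = 8.3976 m

8.3976 m


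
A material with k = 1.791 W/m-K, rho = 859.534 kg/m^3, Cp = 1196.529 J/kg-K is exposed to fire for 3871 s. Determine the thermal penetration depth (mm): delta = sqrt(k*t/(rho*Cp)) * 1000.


alpha = 1.791 / (859.534 * 1196.529) = 1.7414e-06 m^2/s
alpha * t = 0.0067411
delta = sqrt(0.0067411) * 1000 = 82.104 mm

82.104 mm


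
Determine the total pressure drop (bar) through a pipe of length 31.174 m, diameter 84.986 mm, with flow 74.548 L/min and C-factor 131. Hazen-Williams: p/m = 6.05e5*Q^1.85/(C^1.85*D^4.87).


Q^1.85 = 2910.8
C^1.85 = 8259.5
D^4.87 = 2.4884e+09
p/m = 8.5682e-05 bar/m
p_total = 8.5682e-05 * 31.174 = 0.0026710 bar

0.0026710 bar


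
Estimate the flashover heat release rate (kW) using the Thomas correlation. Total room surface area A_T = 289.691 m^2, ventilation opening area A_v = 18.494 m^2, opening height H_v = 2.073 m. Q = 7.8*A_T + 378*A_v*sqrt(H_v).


7.8*A_T = 2259.6
sqrt(H_v) = 1.4398
378*A_v*sqrt(H_v) = 10065
Q = 2259.6 + 10065 = 12325 kW

12325 kW


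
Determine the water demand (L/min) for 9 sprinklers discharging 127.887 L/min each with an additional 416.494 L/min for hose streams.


Sprinkler demand = 9 * 127.887 = 1150.983 L/min
Total = 1150.983 + 416.494 = 1567.477 L/min

1567.477 L/min


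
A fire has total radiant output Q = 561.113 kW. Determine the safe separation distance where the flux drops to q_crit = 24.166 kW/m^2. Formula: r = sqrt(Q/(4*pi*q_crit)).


4*pi*q_crit = 303.68
Q/(4*pi*q_crit) = 1.8477
r = sqrt(1.8477) = 1.3593 m

1.3593 m


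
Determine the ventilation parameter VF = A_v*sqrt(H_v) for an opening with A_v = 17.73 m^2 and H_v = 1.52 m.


sqrt(H_v) = 1.2329
VF = 17.73 * 1.2329 = 21.859 m^(5/2)

21.859 m^(5/2)


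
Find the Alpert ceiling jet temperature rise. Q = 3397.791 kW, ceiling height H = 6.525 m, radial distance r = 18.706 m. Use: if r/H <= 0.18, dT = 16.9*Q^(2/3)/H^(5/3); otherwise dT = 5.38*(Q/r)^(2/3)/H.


r/H = 18.706 / 6.525 = 2.8668
r/H > 0.18, so dT = 5.38*(Q/r)^(2/3)/H
Q/r = 181.64
(Q/r)^(2/3) = 32.073
dT = 5.38 * 32.073 / 6.525 = 26.445 K

26.445 K


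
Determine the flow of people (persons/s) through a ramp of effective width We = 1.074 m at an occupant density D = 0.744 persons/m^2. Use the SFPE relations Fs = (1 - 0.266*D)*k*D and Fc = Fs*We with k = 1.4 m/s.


1 - 0.266*D = 1 - 0.266*0.744 = 0.80210
Fs = 0.80210 * 1.4 * 0.744 = 0.83546 persons/(s*m)
Fc = 0.83546 * 1.074 = 0.89729 persons/s

0.89729 persons/s


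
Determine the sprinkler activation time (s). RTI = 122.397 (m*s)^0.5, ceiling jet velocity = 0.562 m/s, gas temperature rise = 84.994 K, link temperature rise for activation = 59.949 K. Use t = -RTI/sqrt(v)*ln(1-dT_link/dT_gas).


dT_link/dT_gas = 0.70533
ln(1 - 0.70533) = -1.2219
t = -122.397 / sqrt(0.562) * -1.2219 = 199.50 s

199.50 s


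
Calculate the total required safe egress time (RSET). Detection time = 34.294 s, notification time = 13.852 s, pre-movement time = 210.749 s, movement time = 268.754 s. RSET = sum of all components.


Total = 34.294 + 13.852 + 210.749 + 268.754 = 527.649 s

527.649 s


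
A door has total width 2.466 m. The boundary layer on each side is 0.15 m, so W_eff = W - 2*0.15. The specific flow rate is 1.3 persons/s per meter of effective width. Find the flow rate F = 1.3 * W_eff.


W_eff = 2.466 - 0.30 = 2.166 m
F = 1.3 * 2.166 = 2.8158 persons/s

2.8158 persons/s


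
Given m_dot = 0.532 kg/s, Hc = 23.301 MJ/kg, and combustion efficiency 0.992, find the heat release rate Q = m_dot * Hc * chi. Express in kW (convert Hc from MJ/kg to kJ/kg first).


Hc = 23.301 MJ/kg = 23.301 * 1000 kJ/kg = 23301 kJ/kg
Q = 0.532 kg/s * 23301 kJ/kg * 0.992 = 12297 kW

12297 kW


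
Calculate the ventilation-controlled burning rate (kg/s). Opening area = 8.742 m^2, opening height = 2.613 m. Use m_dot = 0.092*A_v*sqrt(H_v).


sqrt(H_v) = 1.6165
m_dot = 0.092 * 8.742 * 1.6165 = 1.3001 kg/s

1.3001 kg/s


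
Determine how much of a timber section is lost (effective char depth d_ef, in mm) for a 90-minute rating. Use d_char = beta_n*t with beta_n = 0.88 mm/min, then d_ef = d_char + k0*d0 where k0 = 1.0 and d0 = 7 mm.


d_char = 0.88 * 90 = 79.2 mm
d_ef = 79.2 + 1.0*7 = 86.2 mm

86.2 mm


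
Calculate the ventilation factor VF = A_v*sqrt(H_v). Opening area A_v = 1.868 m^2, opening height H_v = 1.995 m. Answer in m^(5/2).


sqrt(H_v) = 1.4124
VF = 1.868 * 1.4124 = 2.6384 m^(5/2)

2.6384 m^(5/2)


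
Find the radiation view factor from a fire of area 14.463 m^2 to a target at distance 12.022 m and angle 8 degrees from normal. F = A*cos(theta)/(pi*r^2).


cos(8 deg) = 0.99027
pi*r^2 = 454.05
F = 14.463 * 0.99027 / 454.05 = 0.031543

0.031543


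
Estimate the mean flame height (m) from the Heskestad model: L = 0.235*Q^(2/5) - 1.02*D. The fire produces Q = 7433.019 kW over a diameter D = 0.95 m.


Q^(2/5) = 35.356
0.235 * Q^(2/5) = 8.3087
1.02 * D = 0.969
L = 7.3397 m

7.3397 m


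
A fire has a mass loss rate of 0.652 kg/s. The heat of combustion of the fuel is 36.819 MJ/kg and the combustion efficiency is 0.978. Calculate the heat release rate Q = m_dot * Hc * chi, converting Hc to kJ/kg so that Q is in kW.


Hc = 36.819 MJ/kg = 36.819 * 1000 kJ/kg = 36819 kJ/kg
Q = 0.652 kg/s * 36819 kJ/kg * 0.978 = 23478 kW

23478 kW


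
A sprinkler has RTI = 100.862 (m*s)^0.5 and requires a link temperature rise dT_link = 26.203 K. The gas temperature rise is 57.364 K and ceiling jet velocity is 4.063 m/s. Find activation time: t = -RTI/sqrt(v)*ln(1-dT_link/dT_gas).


dT_link/dT_gas = 0.45678
ln(1 - 0.45678) = -0.61025
t = -100.862 / sqrt(4.063) * -0.61025 = 30.536 s

30.536 s


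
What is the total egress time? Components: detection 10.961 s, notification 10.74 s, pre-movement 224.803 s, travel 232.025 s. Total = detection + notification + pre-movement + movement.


Total = 10.961 + 10.74 + 224.803 + 232.025 = 478.529 s

478.529 s


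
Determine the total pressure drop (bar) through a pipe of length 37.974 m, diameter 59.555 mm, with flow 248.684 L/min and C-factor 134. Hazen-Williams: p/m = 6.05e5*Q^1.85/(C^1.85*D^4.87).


Q^1.85 = 27036
C^1.85 = 8612.8
D^4.87 = 4.4040e+08
p/m = 0.0043123 bar/m
p_total = 0.0043123 * 37.974 = 0.16376 bar

0.16376 bar


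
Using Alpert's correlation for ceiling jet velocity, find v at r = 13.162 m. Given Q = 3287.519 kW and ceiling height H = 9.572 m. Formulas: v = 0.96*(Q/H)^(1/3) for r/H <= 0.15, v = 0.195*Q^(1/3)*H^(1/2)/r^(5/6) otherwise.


r/H = 13.162 / 9.572 = 1.3751
r/H > 0.15, so v = 0.195*Q^(1/3)*H^(1/2)/r^(5/6)
Q^(1/3) = 14.869
H^(1/2) = 3.0939
r^(5/6) = 8.5658
v = 0.195 * 14.869 * 3.0939 / 8.5658 = 1.0473 m/s

1.0473 m/s


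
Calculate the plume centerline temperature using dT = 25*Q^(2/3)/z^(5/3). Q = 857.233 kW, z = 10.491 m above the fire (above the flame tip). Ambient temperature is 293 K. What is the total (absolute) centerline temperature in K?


Q^(2/3) = 90.240
z^(5/3) = 50.276
dT = 25 * 90.240 / 50.276 = 44.872 K
T = 293 + 44.872 = 337.87 K

337.87 K


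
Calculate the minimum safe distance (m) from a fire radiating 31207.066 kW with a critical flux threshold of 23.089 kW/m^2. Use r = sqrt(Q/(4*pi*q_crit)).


4*pi*q_crit = 290.14
Q/(4*pi*q_crit) = 107.56
r = sqrt(107.56) = 10.371 m

10.371 m


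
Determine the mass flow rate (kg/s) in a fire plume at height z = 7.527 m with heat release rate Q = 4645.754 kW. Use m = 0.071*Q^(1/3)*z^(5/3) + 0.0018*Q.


Q^(1/3) = 16.686
z^(5/3) = 28.909
First term = 0.071 * 16.686 * 28.909 = 34.249
Second term = 0.0018 * 4645.754 = 8.3624
m = 42.611 kg/s

42.611 kg/s


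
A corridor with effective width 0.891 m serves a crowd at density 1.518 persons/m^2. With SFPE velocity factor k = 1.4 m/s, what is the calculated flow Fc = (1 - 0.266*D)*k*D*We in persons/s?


1 - 0.266*D = 1 - 0.266*1.518 = 0.59621
Fs = 0.59621 * 1.4 * 1.518 = 1.2671 persons/(s*m)
Fc = 1.2671 * 0.891 = 1.1290 persons/s

1.1290 persons/s


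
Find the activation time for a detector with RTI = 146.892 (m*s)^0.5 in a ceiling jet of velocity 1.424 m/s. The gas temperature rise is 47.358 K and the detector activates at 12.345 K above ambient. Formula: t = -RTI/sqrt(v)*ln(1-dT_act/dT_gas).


dT_act/dT_gas = 0.26067
ln(1 - 0.26067) = -0.30202
t = -146.892 / sqrt(1.424) * -0.30202 = 37.177 s

37.177 s


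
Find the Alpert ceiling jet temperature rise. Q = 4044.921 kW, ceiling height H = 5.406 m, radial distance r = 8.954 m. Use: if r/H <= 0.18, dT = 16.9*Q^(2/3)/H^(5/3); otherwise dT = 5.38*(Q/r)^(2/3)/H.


r/H = 8.954 / 5.406 = 1.6563
r/H > 0.18, so dT = 5.38*(Q/r)^(2/3)/H
Q/r = 451.74
(Q/r)^(2/3) = 58.875
dT = 5.38 * 58.875 / 5.406 = 58.592 K

58.592 K


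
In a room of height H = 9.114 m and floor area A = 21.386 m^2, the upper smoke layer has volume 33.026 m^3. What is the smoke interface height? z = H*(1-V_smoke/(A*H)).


V/(A*H) = 0.16944
1 - 0.16944 = 0.83056
z = 9.114 * 0.83056 = 7.5697 m

7.5697 m


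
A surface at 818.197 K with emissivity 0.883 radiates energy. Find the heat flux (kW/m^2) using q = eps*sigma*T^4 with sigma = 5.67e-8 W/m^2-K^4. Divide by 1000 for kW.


T^4 = 4.4816e+11
q = 0.883 * 5.67e-8 * 4.4816e+11 / 1000 = 22.438 kW/m^2

22.438 kW/m^2


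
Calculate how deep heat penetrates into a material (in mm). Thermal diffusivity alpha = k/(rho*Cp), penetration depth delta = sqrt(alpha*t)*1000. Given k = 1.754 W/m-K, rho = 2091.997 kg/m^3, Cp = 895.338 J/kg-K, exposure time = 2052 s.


alpha = 1.754 / (2091.997 * 895.338) = 9.3644e-07 m^2/s
alpha * t = 0.0019216
delta = sqrt(0.0019216) * 1000 = 43.836 mm

43.836 mm


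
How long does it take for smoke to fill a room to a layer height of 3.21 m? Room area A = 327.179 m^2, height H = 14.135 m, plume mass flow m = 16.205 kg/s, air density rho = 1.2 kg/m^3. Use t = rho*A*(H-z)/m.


H - z = 10.925 m
t = 1.2 * 327.179 * 10.925 / 16.205 = 264.69 s

264.69 s


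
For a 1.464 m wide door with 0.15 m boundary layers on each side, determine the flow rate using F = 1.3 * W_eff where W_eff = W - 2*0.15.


W_eff = 1.464 - 0.30 = 1.164 m
F = 1.3 * 1.164 = 1.5132 persons/s

1.5132 persons/s


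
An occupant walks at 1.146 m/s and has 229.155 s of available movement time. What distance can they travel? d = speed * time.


d = 1.146 * 229.155 = 262.61 m

262.61 m


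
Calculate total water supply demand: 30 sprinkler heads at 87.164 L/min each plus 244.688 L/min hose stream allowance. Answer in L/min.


Sprinkler demand = 30 * 87.164 = 2614.92 L/min
Total = 2614.92 + 244.688 = 2859.608 L/min

2859.608 L/min


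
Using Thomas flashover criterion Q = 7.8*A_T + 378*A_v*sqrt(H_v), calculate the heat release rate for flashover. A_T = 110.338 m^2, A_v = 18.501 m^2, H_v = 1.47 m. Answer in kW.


7.8*A_T = 860.64
sqrt(H_v) = 1.2124
378*A_v*sqrt(H_v) = 8479.0
Q = 860.64 + 8479.0 = 9339.7 kW

9339.7 kW


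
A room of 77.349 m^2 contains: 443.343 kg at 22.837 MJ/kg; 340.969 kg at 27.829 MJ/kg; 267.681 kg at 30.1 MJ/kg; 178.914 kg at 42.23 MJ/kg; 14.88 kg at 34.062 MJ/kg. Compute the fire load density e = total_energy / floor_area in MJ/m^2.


Total energy = 443.343*22.837 + 340.969*27.829 + 267.681*30.1 + 178.914*42.23 + 14.88*34.062
= 10124.62 + 9488.826 + 8057.198 + 7555.538 + 506.8426
= 35733.03 MJ
e = 35733.03 / 77.349 = 461.97 MJ/m^2

461.97 MJ/m^2


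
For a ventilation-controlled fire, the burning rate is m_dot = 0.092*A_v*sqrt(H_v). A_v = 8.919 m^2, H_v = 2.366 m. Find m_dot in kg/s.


sqrt(H_v) = 1.5382
m_dot = 0.092 * 8.919 * 1.5382 = 1.2622 kg/s

1.2622 kg/s


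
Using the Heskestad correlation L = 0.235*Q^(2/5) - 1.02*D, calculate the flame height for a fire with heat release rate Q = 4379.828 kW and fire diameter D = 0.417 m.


Q^(2/5) = 28.614
0.235 * Q^(2/5) = 6.7244
1.02 * D = 0.42534
L = 6.2990 m

6.2990 m


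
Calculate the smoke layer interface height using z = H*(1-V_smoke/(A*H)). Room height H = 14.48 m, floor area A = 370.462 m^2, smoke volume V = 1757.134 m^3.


V/(A*H) = 0.32756
1 - 0.32756 = 0.67244
z = 14.48 * 0.67244 = 9.7369 m

9.7369 m


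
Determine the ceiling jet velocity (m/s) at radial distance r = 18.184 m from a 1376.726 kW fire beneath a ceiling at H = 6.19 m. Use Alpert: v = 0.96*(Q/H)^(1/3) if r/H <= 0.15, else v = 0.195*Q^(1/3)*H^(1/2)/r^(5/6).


r/H = 18.184 / 6.19 = 2.9376
r/H > 0.15, so v = 0.195*Q^(1/3)*H^(1/2)/r^(5/6)
Q^(1/3) = 11.125
H^(1/2) = 2.4880
r^(5/6) = 11.213
v = 0.195 * 11.125 * 2.4880 / 11.213 = 0.48131 m/s

0.48131 m/s


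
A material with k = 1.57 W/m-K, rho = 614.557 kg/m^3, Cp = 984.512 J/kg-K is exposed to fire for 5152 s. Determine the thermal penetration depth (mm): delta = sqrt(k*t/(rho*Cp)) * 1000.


alpha = 1.57 / (614.557 * 984.512) = 2.5949e-06 m^2/s
alpha * t = 0.013369
delta = sqrt(0.013369) * 1000 = 115.62 mm

115.62 mm


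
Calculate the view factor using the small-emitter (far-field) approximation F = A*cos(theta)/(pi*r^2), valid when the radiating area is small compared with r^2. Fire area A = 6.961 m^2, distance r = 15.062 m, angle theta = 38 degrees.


cos(38 deg) = 0.78801
pi*r^2 = 712.71
F = 6.961 * 0.78801 / 712.71 = 0.0076964

0.0076964


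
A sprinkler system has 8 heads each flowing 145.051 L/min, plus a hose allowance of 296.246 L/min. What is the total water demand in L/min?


Sprinkler demand = 8 * 145.051 = 1160.408 L/min
Total = 1160.408 + 296.246 = 1456.654 L/min

1456.654 L/min


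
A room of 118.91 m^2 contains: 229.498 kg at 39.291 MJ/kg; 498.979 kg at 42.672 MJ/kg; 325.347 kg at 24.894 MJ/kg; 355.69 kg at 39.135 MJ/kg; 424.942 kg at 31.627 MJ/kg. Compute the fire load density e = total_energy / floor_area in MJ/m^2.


Total energy = 229.498*39.291 + 498.979*42.672 + 325.347*24.894 + 355.69*39.135 + 424.942*31.627
= 9017.206 + 21292.43 + 8099.188 + 13919.93 + 13439.64
= 65768.39 MJ
e = 65768.39 / 118.91 = 553.09 MJ/m^2

553.09 MJ/m^2


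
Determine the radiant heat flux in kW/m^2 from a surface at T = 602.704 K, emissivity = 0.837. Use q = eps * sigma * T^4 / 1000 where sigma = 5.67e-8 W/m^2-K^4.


T^4 = 1.3195e+11
q = 0.837 * 5.67e-8 * 1.3195e+11 / 1000 = 6.2622 kW/m^2

6.2622 kW/m^2


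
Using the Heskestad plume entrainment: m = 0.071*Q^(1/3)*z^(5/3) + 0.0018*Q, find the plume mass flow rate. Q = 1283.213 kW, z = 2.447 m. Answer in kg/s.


Q^(1/3) = 10.867
z^(5/3) = 4.4435
First term = 0.071 * 10.867 * 4.4435 = 3.4283
Second term = 0.0018 * 1283.213 = 2.3098
m = 5.7381 kg/s

5.7381 kg/s


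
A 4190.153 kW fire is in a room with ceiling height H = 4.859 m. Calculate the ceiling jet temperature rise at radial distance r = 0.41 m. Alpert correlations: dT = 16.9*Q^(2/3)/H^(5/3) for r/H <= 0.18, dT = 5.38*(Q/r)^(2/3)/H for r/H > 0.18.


r/H = 0.41 / 4.859 = 0.084380
r/H <= 0.18, so dT = 16.9*Q^(2/3)/H^(5/3)
Q^(2/3) = 259.91
H^(5/3) = 13.939
dT = 16.9 * 259.91 / 13.939 = 315.11 K

315.11 K


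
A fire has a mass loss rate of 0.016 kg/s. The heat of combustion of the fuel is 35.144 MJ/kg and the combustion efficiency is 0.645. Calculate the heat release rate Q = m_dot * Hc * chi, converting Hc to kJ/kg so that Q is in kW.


Hc = 35.144 MJ/kg = 35.144 * 1000 kJ/kg = 35144 kJ/kg
Q = 0.016 kg/s * 35144 kJ/kg * 0.645 = 362.69 kW

362.69 kW


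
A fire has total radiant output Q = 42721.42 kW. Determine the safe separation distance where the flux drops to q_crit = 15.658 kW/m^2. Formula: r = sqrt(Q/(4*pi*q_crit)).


4*pi*q_crit = 196.76
Q/(4*pi*q_crit) = 217.12
r = sqrt(217.12) = 14.735 m

14.735 m


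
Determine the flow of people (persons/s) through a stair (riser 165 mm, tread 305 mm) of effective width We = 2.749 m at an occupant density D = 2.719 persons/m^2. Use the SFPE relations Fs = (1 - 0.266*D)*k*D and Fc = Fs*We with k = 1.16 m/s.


1 - 0.266*D = 1 - 0.266*2.719 = 0.27675
Fs = 0.27675 * 1.16 * 2.719 = 0.87287 persons/(s*m)
Fc = 0.87287 * 2.749 = 2.3995 persons/s

2.3995 persons/s


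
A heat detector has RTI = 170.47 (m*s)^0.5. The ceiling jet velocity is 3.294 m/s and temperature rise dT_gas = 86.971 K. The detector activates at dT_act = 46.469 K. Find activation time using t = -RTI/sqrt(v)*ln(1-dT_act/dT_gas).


dT_act/dT_gas = 0.53430
ln(1 - 0.53430) = -0.76422
t = -170.47 / sqrt(3.294) * -0.76422 = 71.781 s

71.781 s


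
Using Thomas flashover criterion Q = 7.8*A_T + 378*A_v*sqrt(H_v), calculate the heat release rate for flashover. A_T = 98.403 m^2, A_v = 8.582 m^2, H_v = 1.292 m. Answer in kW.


7.8*A_T = 767.54
sqrt(H_v) = 1.1367
378*A_v*sqrt(H_v) = 3687.3
Q = 767.54 + 3687.3 = 4454.9 kW

4454.9 kW


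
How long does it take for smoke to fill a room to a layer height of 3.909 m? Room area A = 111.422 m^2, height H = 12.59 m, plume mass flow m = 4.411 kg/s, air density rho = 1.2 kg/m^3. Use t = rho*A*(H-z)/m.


H - z = 8.681 m
t = 1.2 * 111.422 * 8.681 / 4.411 = 263.14 s

263.14 s


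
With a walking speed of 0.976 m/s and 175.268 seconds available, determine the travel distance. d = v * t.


d = 0.976 * 175.268 = 171.06 m

171.06 m


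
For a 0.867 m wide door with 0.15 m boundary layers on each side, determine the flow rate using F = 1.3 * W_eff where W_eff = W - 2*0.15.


W_eff = 0.867 - 0.30 = 0.567 m
F = 1.3 * 0.567 = 0.73710 persons/s

0.73710 persons/s


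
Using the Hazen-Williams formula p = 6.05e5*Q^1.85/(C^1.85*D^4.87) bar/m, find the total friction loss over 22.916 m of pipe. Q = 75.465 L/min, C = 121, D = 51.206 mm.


Q^1.85 = 2977.3
C^1.85 = 7131.0
D^4.87 = 2.1105e+08
p/m = 0.0011968 bar/m
p_total = 0.0011968 * 22.916 = 0.027427 bar

0.027427 bar


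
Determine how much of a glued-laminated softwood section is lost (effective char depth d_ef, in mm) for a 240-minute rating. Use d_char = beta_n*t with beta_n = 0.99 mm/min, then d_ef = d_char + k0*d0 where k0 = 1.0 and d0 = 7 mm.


d_char = 0.99 * 240 = 237.6 mm
d_ef = 237.6 + 1.0*7 = 244.6 mm

244.6 mm


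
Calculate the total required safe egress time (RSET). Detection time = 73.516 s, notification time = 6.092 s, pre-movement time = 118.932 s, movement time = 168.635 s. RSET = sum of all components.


Total = 73.516 + 6.092 + 118.932 + 168.635 = 367.175 s

367.175 s


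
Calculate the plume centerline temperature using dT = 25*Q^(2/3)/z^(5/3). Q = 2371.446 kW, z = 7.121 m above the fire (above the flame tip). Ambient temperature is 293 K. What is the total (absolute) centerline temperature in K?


Q^(2/3) = 177.83
z^(5/3) = 26.357
dT = 25 * 177.83 / 26.357 = 168.67 K
T = 293 + 168.67 = 461.67 K

461.67 K


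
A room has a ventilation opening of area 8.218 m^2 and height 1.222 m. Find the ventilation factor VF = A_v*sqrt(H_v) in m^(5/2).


sqrt(H_v) = 1.1054
VF = 8.218 * 1.1054 = 9.0845 m^(5/2)

9.0845 m^(5/2)


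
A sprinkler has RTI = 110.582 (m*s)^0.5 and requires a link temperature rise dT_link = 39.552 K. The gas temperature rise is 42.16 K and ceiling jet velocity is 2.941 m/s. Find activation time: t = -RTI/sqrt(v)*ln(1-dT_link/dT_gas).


dT_link/dT_gas = 0.93814
ln(1 - 0.93814) = -2.7829
t = -110.582 / sqrt(2.941) * -2.7829 = 179.45 s

179.45 s


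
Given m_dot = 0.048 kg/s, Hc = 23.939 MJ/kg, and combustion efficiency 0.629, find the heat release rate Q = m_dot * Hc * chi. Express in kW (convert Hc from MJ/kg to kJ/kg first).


Hc = 23.939 MJ/kg = 23.939 * 1000 kJ/kg = 23939 kJ/kg
Q = 0.048 kg/s * 23939 kJ/kg * 0.629 = 722.77 kW

722.77 kW


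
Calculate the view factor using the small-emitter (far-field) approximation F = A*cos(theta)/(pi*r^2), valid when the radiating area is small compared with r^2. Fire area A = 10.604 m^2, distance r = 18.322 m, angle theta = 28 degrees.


cos(28 deg) = 0.88295
pi*r^2 = 1054.6
F = 10.604 * 0.88295 / 1054.6 = 0.0088779

0.0088779


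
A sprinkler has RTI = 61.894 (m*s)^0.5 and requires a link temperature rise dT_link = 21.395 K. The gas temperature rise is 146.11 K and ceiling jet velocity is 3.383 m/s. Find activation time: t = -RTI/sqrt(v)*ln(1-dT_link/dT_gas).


dT_link/dT_gas = 0.14643
ln(1 - 0.14643) = -0.15833
t = -61.894 / sqrt(3.383) * -0.15833 = 5.3279 s

5.3279 s


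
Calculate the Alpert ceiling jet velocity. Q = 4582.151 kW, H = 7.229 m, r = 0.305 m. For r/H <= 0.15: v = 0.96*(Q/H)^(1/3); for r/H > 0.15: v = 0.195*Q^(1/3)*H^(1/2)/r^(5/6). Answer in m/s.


r/H = 0.305 / 7.229 = 0.042191
r/H <= 0.15, so v = 0.96*(Q/H)^(1/3)
Q/H = 633.86
(Q/H)^(1/3) = 8.5901
v = 0.96 * 8.5901 = 8.2465 m/s

8.2465 m/s


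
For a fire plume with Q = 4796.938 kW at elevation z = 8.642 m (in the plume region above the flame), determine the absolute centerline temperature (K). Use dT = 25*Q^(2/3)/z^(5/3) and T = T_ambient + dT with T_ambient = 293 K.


Q^(2/3) = 284.43
z^(5/3) = 36.393
dT = 25 * 284.43 / 36.393 = 195.39 K
T = 293 + 195.39 = 488.39 K

488.39 K


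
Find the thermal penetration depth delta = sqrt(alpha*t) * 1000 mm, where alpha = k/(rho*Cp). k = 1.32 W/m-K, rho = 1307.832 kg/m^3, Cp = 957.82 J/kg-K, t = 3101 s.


alpha = 1.32 / (1307.832 * 957.82) = 1.0538e-06 m^2/s
alpha * t = 0.0032677
delta = sqrt(0.0032677) * 1000 = 57.164 mm

57.164 mm


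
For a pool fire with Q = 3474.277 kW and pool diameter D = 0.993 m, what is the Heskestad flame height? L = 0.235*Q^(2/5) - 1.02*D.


Q^(2/5) = 26.082
0.235 * Q^(2/5) = 6.1293
1.02 * D = 1.0129
L = 5.1165 m

5.1165 m


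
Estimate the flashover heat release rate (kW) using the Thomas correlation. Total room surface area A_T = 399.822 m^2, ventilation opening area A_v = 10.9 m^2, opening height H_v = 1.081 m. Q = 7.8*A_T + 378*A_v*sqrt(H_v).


7.8*A_T = 3118.6
sqrt(H_v) = 1.0397
378*A_v*sqrt(H_v) = 4283.8
Q = 3118.6 + 4283.8 = 7402.4 kW

7402.4 kW


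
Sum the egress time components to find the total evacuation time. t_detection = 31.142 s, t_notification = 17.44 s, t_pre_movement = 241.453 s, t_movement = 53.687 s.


Total = 31.142 + 17.44 + 241.453 + 53.687 = 343.722 s

343.722 s


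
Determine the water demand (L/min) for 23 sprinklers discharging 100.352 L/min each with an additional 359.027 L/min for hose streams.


Sprinkler demand = 23 * 100.352 = 2308.096 L/min
Total = 2308.096 + 359.027 = 2667.123 L/min

2667.123 L/min


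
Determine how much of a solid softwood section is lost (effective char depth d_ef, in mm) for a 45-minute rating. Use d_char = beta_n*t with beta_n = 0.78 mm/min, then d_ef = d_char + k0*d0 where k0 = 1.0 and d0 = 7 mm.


d_char = 0.78 * 45 = 35.1 mm
d_ef = 35.1 + 1.0*7 = 42.1 mm

42.1 mm


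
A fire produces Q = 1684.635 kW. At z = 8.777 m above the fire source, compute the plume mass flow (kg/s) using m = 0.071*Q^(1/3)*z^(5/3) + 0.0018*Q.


Q^(1/3) = 11.899
z^(5/3) = 37.346
First term = 0.071 * 11.899 * 37.346 = 31.550
Second term = 0.0018 * 1684.635 = 3.0323
m = 34.583 kg/s

34.583 kg/s


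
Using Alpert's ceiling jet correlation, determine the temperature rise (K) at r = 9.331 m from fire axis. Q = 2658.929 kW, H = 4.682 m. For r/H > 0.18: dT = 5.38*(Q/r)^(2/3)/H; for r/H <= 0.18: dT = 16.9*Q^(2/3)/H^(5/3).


r/H = 9.331 / 4.682 = 1.9930
r/H > 0.18, so dT = 5.38*(Q/r)^(2/3)/H
Q/r = 284.96
(Q/r)^(2/3) = 43.303
dT = 5.38 * 43.303 / 4.682 = 49.759 K

49.759 K


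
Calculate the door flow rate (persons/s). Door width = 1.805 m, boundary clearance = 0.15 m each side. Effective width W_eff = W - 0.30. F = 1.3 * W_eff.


W_eff = 1.805 - 0.30 = 1.505 m
F = 1.3 * 1.505 = 1.9565 persons/s

1.9565 persons/s


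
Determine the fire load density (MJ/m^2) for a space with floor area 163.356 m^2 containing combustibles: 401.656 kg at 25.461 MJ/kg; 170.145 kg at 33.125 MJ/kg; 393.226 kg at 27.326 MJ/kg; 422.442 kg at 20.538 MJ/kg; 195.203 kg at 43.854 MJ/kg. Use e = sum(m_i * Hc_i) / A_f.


Total energy = 401.656*25.461 + 170.145*33.125 + 393.226*27.326 + 422.442*20.538 + 195.203*43.854
= 10226.56 + 5636.053 + 10745.29 + 8676.114 + 8560.432
= 43844.46 MJ
e = 43844.46 / 163.356 = 268.40 MJ/m^2

268.40 MJ/m^2


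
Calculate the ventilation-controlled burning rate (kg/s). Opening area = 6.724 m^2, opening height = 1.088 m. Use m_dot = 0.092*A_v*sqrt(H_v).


sqrt(H_v) = 1.0431
m_dot = 0.092 * 6.724 * 1.0431 = 0.64525 kg/s

0.64525 kg/s


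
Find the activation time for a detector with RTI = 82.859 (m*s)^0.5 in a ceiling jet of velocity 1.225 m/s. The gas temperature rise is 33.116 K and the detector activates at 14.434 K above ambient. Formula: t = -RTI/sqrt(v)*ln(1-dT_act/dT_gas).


dT_act/dT_gas = 0.43586
ln(1 - 0.43586) = -0.57246
t = -82.859 / sqrt(1.225) * -0.57246 = 42.856 s

42.856 s


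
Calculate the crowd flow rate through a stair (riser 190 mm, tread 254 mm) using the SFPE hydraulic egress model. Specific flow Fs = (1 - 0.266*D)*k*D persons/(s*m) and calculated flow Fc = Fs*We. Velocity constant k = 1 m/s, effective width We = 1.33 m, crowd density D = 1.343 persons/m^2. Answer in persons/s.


1 - 0.266*D = 1 - 0.266*1.343 = 0.64276
Fs = 0.64276 * 1 * 1.343 = 0.86323 persons/(s*m)
Fc = 0.86323 * 1.33 = 1.1481 persons/s

1.1481 persons/s


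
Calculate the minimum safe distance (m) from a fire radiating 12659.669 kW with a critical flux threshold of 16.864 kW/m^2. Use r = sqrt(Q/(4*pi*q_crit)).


4*pi*q_crit = 211.92
Q/(4*pi*q_crit) = 59.738
r = sqrt(59.738) = 7.7290 m

7.7290 m


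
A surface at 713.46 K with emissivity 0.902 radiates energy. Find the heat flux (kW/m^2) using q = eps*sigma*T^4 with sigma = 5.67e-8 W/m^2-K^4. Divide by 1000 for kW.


T^4 = 2.5911e+11
q = 0.902 * 5.67e-8 * 2.5911e+11 / 1000 = 13.252 kW/m^2

13.252 kW/m^2


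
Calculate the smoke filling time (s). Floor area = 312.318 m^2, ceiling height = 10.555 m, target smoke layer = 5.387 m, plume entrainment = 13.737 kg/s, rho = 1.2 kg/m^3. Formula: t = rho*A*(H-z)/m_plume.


H - z = 5.168 m
t = 1.2 * 312.318 * 5.168 / 13.737 = 141.00 s

141.00 s


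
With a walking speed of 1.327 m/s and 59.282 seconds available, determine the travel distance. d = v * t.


d = 1.327 * 59.282 = 78.667 m

78.667 m
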